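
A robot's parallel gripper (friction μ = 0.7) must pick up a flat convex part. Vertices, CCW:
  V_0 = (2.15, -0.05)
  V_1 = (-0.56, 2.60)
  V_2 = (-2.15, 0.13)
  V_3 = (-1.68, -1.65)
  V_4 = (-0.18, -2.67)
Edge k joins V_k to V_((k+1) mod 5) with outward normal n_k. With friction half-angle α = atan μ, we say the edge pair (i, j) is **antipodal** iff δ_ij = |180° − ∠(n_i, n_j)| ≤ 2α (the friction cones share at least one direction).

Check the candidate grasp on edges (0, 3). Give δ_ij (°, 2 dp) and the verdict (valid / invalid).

α = atan 0.7 = 34.99°;  2α = 69.98°
edge 0: e_0 = (-2.71, +2.65);  n_0 = (+0.6991, +0.7150)
edge 3: e_3 = (+1.50, -1.02);  n_3 = (-0.5623, -0.8269)
∠(n_0, n_3) = 169.86°
δ = |180° − 169.86°| = 10.14°
10.14° ≤ 2α = 69.98°  →  valid

δ = 10.14°, valid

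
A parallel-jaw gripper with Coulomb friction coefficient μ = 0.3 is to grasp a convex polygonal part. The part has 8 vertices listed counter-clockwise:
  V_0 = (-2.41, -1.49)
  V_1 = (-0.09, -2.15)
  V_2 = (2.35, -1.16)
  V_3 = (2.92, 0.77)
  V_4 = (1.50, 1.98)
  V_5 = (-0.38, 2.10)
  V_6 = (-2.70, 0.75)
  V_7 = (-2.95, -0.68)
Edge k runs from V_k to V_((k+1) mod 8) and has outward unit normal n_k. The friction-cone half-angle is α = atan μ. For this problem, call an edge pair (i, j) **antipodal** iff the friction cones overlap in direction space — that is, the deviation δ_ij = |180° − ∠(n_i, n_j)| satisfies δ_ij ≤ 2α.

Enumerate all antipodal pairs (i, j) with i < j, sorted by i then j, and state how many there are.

α = atan 0.3 = 16.70°;  2α = 33.40°
n_0 = (-0.2736, -0.9618)
n_1 = (+0.3760, -0.9266)
n_2 = (+0.9590, -0.2832)
n_3 = (+0.6486, +0.7611)
n_4 = (+0.0637, +0.9980)
n_5 = (-0.5029, +0.8643)
n_6 = (-0.9851, +0.1722)
n_7 = (-0.8321, -0.5547)
  (0,1): δ = 142.04°  ·
  (0,2): δ = 90.57°  ·
  (0,3): δ = 24.55°  ✓
  (0,4): δ = 12.23°  ✓
  (0,5): δ = 46.08°  ·
  (0,6): δ = 95.96°  ·
  (0,7): δ = 139.57°  ·
  (1,2): δ = 128.54°  ·
  (1,3): δ = 62.52°  ·
  (1,4): δ = 25.74°  ✓
  (1,5): δ = 8.11°  ✓
  (1,6): δ = 58.00°  ·
  (1,7): δ = 101.61°  ·
  (2,3): δ = 113.98°  ·
  (2,4): δ = 77.20°  ·
  (2,5): δ = 43.35°  ·
  (2,6): δ = 6.54°  ✓
  (2,7): δ = 50.14°  ·
  (3,4): δ = 143.22°  ·
  (3,5): δ = 109.37°  ·
  (3,6): δ = 59.48°  ·
  (3,7): δ = 15.88°  ✓
  (4,5): δ = 146.15°  ·
  (4,6): δ = 96.26°  ·
  (4,7): δ = 52.66°  ·
  (5,6): δ = 130.11°  ·
  (5,7): δ = 86.50°  ·
  (6,7): δ = 136.39°  ·
antipodal pairs: 6

count = 6; pairs: (0,3), (0,4), (1,4), (1,5), (2,6), (3,7)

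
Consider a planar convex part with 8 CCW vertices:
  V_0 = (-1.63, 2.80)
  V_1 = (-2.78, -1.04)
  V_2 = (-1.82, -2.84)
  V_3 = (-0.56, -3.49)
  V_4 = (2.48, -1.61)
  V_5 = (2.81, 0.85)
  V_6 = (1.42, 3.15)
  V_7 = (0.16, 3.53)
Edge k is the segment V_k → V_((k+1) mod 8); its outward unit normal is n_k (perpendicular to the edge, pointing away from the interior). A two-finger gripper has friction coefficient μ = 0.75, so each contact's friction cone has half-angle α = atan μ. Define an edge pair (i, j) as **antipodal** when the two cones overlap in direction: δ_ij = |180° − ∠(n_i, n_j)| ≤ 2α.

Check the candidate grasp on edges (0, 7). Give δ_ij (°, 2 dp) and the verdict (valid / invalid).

α = atan 0.75 = 36.87°;  2α = 73.74°
edge 0: e_0 = (-1.15, -3.84);  n_0 = (-0.9580, +0.2869)
edge 7: e_7 = (-1.79, -0.73);  n_7 = (-0.3776, +0.9260)
∠(n_0, n_7) = 51.14°
δ = |180° − 51.14°| = 128.86°
128.86° > 2α = 73.74°  →  invalid

δ = 128.86°, invalid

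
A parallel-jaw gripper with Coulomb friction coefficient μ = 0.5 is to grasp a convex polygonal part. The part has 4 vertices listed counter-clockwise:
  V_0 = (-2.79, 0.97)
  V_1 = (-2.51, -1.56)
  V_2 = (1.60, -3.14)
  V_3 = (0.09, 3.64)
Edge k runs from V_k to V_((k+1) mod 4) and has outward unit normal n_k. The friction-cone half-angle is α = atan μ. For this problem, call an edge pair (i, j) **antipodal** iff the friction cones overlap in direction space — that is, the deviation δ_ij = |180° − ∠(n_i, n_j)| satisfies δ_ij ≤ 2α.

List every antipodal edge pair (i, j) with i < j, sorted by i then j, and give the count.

α = atan 0.5 = 26.57°;  2α = 53.13°
n_0 = (-0.9939, -0.1100)
n_1 = (-0.3588, -0.9334)
n_2 = (+0.9761, +0.2174)
n_3 = (-0.6799, +0.7333)
  (0,1): δ = 117.34°  ·
  (0,2): δ = 6.24°  ✓
  (0,3): δ = 126.52°  ·
  (1,2): δ = 56.42°  ·
  (1,3): δ = 63.86°  ·
  (2,3): δ = 59.72°  ·
antipodal pairs: 1

count = 1; pairs: (0,2)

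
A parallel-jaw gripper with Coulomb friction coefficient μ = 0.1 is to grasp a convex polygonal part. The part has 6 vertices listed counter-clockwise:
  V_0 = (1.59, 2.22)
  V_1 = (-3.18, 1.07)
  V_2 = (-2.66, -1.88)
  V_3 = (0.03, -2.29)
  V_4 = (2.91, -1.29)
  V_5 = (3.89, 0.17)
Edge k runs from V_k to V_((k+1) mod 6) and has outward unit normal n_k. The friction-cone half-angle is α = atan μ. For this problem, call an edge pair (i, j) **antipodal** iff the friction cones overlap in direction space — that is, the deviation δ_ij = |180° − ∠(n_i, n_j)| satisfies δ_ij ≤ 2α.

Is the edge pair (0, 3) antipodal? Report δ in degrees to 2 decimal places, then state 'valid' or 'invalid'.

α = atan 0.1 = 5.71°;  2α = 11.42°
edge 0: e_0 = (-4.77, -1.15);  n_0 = (-0.2344, +0.9721)
edge 3: e_3 = (+2.88, +1.00);  n_3 = (+0.3280, -0.9447)
∠(n_0, n_3) = 174.41°
δ = |180° − 174.41°| = 5.59°
5.59° ≤ 2α = 11.42°  →  valid

δ = 5.59°, valid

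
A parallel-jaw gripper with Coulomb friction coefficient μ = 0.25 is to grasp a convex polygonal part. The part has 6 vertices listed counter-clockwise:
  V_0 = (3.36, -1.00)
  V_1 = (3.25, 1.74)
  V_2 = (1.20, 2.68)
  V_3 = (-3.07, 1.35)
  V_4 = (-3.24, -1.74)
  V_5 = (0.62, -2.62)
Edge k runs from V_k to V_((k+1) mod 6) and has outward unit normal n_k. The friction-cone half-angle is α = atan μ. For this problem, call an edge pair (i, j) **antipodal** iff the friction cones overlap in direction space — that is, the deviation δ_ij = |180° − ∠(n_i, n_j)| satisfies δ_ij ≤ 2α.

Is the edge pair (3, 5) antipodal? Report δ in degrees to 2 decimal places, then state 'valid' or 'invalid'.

δ = 56.26°, invalid

α = atan 0.25 = 14.04°;  2α = 28.07°
edge 3: e_3 = (-0.17, -3.09);  n_3 = (-0.9985, +0.0549)
edge 5: e_5 = (+2.74, +1.62);  n_5 = (+0.5089, -0.8608)
∠(n_3, n_5) = 123.74°
δ = |180° − 123.74°| = 56.26°
56.26° > 2α = 28.07°  →  invalid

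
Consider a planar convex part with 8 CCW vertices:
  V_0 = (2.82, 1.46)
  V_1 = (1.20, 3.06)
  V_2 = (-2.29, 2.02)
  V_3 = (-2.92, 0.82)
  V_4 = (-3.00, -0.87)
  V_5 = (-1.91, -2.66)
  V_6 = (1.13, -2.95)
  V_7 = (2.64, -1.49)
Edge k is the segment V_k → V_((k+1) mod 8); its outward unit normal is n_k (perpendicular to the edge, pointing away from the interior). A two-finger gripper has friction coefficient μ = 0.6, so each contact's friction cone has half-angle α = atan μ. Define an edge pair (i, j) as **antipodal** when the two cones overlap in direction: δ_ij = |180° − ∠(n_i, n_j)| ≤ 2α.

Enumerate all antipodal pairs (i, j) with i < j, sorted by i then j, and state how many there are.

α = atan 0.6 = 30.96°;  2α = 61.93°
n_0 = (+0.7027, +0.7115)
n_1 = (-0.2856, +0.9584)
n_2 = (-0.8854, +0.4648)
n_3 = (-0.9989, +0.0473)
n_4 = (-0.8541, -0.5201)
n_5 = (-0.0950, -0.9955)
n_6 = (+0.6951, -0.7189)
n_7 = (+0.9981, -0.0609)
  (0,1): δ = 118.76°  ·
  (0,2): δ = 73.06°  ·
  (0,3): δ = 48.07°  ✓
  (0,4): δ = 14.02°  ✓
  (0,5): δ = 39.19°  ✓
  (0,6): δ = 88.68°  ·
  (0,7): δ = 131.15°  ·
  (1,2): δ = 134.29°  ·
  (1,3): δ = 109.30°  ·
  (1,4): δ = 75.25°  ·
  (1,5): δ = 22.04°  ✓
  (1,6): δ = 27.44°  ✓
  (1,7): δ = 69.91°  ·
  (2,3): δ = 155.01°  ·
  (2,4): δ = 120.96°  ·
  (2,5): δ = 67.75°  ·
  (2,6): δ = 18.27°  ✓
  (2,7): δ = 24.21°  ✓
  (3,4): δ = 145.95°  ·
  (3,5): δ = 92.74°  ·
  (3,6): δ = 43.25°  ✓
  (3,7): δ = 0.78°  ✓
  (4,5): δ = 126.79°  ·
  (4,6): δ = 77.30°  ·
  (4,7): δ = 34.83°  ✓
  (5,6): δ = 130.52°  ·
  (5,7): δ = 88.04°  ·
  (6,7): δ = 137.53°  ·
antipodal pairs: 10

count = 10; pairs: (0,3), (0,4), (0,5), (1,5), (1,6), (2,6), (2,7), (3,6), (3,7), (4,7)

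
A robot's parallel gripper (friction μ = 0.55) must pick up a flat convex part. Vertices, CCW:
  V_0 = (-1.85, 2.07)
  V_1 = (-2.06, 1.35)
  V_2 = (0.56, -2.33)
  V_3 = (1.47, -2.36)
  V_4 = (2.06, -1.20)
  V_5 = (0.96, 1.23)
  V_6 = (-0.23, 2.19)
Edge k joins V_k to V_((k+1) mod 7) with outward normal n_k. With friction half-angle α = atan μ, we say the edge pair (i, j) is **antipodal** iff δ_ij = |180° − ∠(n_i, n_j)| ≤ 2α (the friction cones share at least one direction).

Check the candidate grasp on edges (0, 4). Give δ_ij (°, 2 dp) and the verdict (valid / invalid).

α = atan 0.55 = 28.81°;  2α = 57.62°
edge 0: e_0 = (-0.21, -0.72);  n_0 = (-0.9600, +0.2800)
edge 4: e_4 = (-1.10, +2.43);  n_4 = (+0.9110, +0.4124)
∠(n_0, n_4) = 139.38°
δ = |180° − 139.38°| = 40.62°
40.62° ≤ 2α = 57.62°  →  valid

δ = 40.62°, valid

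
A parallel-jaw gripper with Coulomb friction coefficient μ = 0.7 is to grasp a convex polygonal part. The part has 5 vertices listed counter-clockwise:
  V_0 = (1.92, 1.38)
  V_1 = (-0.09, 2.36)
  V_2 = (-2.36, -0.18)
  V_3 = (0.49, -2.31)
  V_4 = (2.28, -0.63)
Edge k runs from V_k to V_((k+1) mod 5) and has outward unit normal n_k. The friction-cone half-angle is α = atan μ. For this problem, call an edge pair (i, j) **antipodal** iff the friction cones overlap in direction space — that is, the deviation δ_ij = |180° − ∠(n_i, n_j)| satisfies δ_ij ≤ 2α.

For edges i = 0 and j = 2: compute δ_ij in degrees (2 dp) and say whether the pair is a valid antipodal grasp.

δ = 10.78°, valid

α = atan 0.7 = 34.99°;  2α = 69.98°
edge 0: e_0 = (-2.01, +0.98);  n_0 = (+0.4382, +0.8989)
edge 2: e_2 = (+2.85, -2.13);  n_2 = (-0.5987, -0.8010)
∠(n_0, n_2) = 169.22°
δ = |180° − 169.22°| = 10.78°
10.78° ≤ 2α = 69.98°  →  valid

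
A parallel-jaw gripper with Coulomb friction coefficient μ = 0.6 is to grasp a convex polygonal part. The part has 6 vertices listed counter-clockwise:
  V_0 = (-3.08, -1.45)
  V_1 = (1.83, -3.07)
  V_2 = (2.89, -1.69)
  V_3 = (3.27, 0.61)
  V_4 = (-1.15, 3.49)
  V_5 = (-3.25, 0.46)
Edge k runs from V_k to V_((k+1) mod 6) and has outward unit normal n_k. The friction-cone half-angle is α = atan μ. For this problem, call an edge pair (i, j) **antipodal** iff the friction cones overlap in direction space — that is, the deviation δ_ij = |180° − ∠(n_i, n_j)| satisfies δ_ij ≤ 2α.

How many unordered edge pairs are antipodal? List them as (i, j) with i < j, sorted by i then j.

count = 6; pairs: (0,3), (1,4), (1,5), (2,4), (2,5), (3,5)

α = atan 0.6 = 30.96°;  2α = 61.93°
n_0 = (-0.3133, -0.9496)
n_1 = (+0.7931, -0.6092)
n_2 = (+0.9866, -0.1630)
n_3 = (+0.5459, +0.8378)
n_4 = (-0.8219, +0.5696)
n_5 = (-0.9961, -0.0887)
  (0,1): δ = 109.27°  ·
  (0,2): δ = 81.12°  ·
  (0,3): δ = 14.83°  ✓
  (0,4): δ = 73.54°  ·
  (0,5): δ = 113.35°  ·
  (1,2): δ = 151.85°  ·
  (1,3): δ = 85.56°  ·
  (1,4): δ = 2.80°  ✓
  (1,5): δ = 42.61°  ✓
  (2,3): δ = 113.71°  ·
  (2,4): δ = 25.34°  ✓
  (2,5): δ = 14.47°  ✓
  (3,4): δ = 91.64°  ·
  (3,5): δ = 51.83°  ✓
  (4,5): δ = 140.19°  ·
antipodal pairs: 6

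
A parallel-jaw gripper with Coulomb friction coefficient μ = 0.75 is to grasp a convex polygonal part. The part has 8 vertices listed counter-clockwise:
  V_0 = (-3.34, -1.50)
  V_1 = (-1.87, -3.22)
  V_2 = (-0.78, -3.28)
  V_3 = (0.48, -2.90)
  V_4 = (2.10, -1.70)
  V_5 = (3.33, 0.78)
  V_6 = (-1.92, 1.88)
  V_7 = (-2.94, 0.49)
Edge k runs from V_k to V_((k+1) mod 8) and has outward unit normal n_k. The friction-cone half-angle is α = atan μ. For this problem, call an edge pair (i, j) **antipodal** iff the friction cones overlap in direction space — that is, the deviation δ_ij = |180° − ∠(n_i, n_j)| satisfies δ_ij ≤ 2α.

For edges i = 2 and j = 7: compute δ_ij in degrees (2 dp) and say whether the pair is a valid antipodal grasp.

α = atan 0.75 = 36.87°;  2α = 73.74°
edge 2: e_2 = (+1.26, +0.38);  n_2 = (+0.2887, -0.9574)
edge 7: e_7 = (-0.40, -1.99);  n_7 = (-0.9804, +0.1971)
∠(n_2, n_7) = 118.15°
δ = |180° − 118.15°| = 61.85°
61.85° ≤ 2α = 73.74°  →  valid

δ = 61.85°, valid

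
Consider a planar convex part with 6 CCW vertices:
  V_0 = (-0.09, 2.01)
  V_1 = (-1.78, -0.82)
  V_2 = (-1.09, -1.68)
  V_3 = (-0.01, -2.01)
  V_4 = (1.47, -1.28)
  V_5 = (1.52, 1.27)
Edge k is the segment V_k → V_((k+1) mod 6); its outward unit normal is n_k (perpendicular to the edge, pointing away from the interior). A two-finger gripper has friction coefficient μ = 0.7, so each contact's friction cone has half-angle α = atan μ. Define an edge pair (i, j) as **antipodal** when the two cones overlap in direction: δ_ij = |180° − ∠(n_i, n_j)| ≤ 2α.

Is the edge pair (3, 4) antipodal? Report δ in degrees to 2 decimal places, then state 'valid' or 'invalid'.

δ = 117.38°, invalid

α = atan 0.7 = 34.99°;  2α = 69.98°
edge 3: e_3 = (+1.48, +0.73);  n_3 = (+0.4424, -0.8968)
edge 4: e_4 = (+0.05, +2.55);  n_4 = (+0.9998, -0.0196)
∠(n_3, n_4) = 62.62°
δ = |180° − 62.62°| = 117.38°
117.38° > 2α = 69.98°  →  invalid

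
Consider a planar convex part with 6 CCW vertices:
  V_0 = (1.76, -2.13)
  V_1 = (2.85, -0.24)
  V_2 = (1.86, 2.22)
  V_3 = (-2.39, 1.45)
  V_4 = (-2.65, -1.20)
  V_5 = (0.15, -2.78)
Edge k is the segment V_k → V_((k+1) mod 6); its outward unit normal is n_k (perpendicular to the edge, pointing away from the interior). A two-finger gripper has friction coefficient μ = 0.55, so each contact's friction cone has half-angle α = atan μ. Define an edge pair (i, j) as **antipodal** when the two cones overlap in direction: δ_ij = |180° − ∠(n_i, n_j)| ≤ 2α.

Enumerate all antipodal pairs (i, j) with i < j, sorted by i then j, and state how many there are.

count = 6; pairs: (0,2), (0,3), (1,3), (1,4), (2,4), (2,5)

α = atan 0.55 = 28.81°;  2α = 57.62°
n_0 = (+0.8663, -0.4996)
n_1 = (+0.9277, +0.3733)
n_2 = (-0.1783, +0.9840)
n_3 = (-0.9952, +0.0976)
n_4 = (-0.4914, -0.8709)
n_5 = (+0.3744, -0.9273)
  (0,1): δ = 128.11°  ·
  (0,2): δ = 49.76°  ✓
  (0,3): δ = 24.37°  ✓
  (0,4): δ = 90.54°  ·
  (0,5): δ = 141.96°  ·
  (1,2): δ = 101.65°  ·
  (1,3): δ = 27.53°  ✓
  (1,4): δ = 38.64°  ✓
  (1,5): δ = 90.06°  ·
  (2,3): δ = 105.87°  ·
  (2,4): δ = 39.70°  ✓
  (2,5): δ = 11.72°  ✓
  (3,4): δ = 113.83°  ·
  (3,5): δ = 62.41°  ·
  (4,5): δ = 128.58°  ·
antipodal pairs: 6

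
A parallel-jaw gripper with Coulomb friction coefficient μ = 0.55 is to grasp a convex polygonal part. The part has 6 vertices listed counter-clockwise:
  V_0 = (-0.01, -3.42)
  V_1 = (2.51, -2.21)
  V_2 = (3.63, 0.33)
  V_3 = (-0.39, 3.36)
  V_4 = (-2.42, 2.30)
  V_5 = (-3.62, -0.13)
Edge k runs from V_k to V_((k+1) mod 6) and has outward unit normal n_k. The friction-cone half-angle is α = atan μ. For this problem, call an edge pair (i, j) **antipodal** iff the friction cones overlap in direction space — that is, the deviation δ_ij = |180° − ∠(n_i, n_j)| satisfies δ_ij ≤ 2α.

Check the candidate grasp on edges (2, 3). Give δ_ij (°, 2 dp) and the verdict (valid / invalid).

δ = 115.42°, invalid

α = atan 0.55 = 28.81°;  2α = 57.62°
edge 2: e_2 = (-4.02, +3.03);  n_2 = (+0.6019, +0.7986)
edge 3: e_3 = (-2.03, -1.06);  n_3 = (-0.4629, +0.8864)
∠(n_2, n_3) = 64.58°
δ = |180° − 64.58°| = 115.42°
115.42° > 2α = 57.62°  →  invalid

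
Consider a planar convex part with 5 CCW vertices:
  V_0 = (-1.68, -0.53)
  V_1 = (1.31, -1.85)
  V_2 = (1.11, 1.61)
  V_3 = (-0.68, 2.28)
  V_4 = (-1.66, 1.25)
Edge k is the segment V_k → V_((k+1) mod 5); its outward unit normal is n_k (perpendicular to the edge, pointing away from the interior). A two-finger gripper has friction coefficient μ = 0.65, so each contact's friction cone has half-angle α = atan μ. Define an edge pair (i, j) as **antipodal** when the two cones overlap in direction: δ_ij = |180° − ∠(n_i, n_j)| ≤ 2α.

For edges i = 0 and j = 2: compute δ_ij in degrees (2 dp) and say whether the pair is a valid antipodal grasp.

δ = 3.30°, valid

α = atan 0.65 = 33.02°;  2α = 66.05°
edge 0: e_0 = (+2.99, -1.32);  n_0 = (-0.4039, -0.9148)
edge 2: e_2 = (-1.79, +0.67);  n_2 = (+0.3505, +0.9365)
∠(n_0, n_2) = 176.70°
δ = |180° − 176.70°| = 3.30°
3.30° ≤ 2α = 66.05°  →  valid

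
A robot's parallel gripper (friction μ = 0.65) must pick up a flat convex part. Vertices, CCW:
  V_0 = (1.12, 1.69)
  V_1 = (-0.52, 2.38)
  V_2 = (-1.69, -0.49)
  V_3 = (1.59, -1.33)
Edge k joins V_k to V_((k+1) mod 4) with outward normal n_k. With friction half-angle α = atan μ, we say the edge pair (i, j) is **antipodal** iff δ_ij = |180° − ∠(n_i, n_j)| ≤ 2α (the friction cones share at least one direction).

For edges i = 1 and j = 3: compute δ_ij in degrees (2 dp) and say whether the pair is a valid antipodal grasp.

α = atan 0.65 = 33.02°;  2α = 66.05°
edge 1: e_1 = (-1.17, -2.87);  n_1 = (-0.9260, +0.3775)
edge 3: e_3 = (-0.47, +3.02);  n_3 = (+0.9881, +0.1538)
∠(n_1, n_3) = 148.98°
δ = |180° − 148.98°| = 31.02°
31.02° ≤ 2α = 66.05°  →  valid

δ = 31.02°, valid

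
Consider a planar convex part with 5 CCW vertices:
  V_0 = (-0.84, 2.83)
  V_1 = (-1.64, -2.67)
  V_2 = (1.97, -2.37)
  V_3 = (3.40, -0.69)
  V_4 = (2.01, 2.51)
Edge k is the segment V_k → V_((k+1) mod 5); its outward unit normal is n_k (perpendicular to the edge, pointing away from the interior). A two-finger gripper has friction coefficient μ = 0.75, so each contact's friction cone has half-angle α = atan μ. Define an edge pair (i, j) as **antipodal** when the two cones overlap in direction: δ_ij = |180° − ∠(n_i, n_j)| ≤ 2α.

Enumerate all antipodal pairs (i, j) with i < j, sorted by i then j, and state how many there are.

α = atan 0.75 = 36.87°;  2α = 73.74°
n_0 = (-0.9896, +0.1439)
n_1 = (+0.0828, -0.9966)
n_2 = (+0.7615, -0.6482)
n_3 = (+0.9172, +0.3984)
n_4 = (+0.1116, +0.9938)
  (0,1): δ = 76.97°  ·
  (0,2): δ = 32.13°  ✓
  (0,3): δ = 31.75°  ✓
  (0,4): δ = 91.87°  ·
  (1,2): δ = 135.15°  ·
  (1,3): δ = 71.27°  ✓
  (1,4): δ = 11.16°  ✓
  (2,3): δ = 116.12°  ·
  (2,4): δ = 56.00°  ✓
  (3,4): δ = 119.89°  ·
antipodal pairs: 5

count = 5; pairs: (0,2), (0,3), (1,3), (1,4), (2,4)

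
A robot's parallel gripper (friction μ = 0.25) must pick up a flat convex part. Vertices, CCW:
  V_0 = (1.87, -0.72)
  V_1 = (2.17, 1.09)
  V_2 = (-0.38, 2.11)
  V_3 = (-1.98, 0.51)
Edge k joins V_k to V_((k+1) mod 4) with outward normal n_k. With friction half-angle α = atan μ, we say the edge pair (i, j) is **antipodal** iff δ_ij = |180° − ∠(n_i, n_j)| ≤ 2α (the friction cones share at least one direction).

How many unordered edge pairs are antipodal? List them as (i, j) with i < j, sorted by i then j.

count = 1; pairs: (1,3)

α = atan 0.25 = 14.04°;  2α = 28.07°
n_0 = (+0.9865, -0.1635)
n_1 = (+0.3714, +0.9285)
n_2 = (-0.7071, +0.7071)
n_3 = (-0.3043, -0.9526)
  (0,1): δ = 102.39°  ·
  (0,2): δ = 35.59°  ·
  (0,3): δ = 81.69°  ·
  (1,2): δ = 113.20°  ·
  (1,3): δ = 4.08°  ✓
  (2,3): δ = 62.72°  ·
antipodal pairs: 1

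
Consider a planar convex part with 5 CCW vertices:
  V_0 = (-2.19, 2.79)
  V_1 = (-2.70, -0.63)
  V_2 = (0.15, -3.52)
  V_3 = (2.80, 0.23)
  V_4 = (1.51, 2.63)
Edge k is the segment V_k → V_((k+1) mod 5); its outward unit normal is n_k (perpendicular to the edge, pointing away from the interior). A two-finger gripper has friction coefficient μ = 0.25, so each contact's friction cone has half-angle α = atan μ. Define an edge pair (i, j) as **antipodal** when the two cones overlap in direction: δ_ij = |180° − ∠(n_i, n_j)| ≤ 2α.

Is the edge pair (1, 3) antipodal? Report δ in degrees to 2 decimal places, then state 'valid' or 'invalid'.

δ = 16.34°, valid

α = atan 0.25 = 14.04°;  2α = 28.07°
edge 1: e_1 = (+2.85, -2.89);  n_1 = (-0.7120, -0.7022)
edge 3: e_3 = (-1.29, +2.40);  n_3 = (+0.8808, +0.4734)
∠(n_1, n_3) = 163.66°
δ = |180° − 163.66°| = 16.34°
16.34° ≤ 2α = 28.07°  →  valid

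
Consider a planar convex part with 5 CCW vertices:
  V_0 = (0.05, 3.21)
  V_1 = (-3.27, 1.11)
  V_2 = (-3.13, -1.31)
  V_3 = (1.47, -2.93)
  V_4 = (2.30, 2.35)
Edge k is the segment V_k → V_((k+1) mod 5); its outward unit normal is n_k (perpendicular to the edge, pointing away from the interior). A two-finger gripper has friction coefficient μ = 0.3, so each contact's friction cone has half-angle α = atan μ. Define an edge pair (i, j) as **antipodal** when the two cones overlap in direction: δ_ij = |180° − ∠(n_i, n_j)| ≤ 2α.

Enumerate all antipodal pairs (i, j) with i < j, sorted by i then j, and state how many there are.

α = atan 0.3 = 16.70°;  2α = 33.40°
n_0 = (-0.5346, +0.8451)
n_1 = (-0.9983, -0.0578)
n_2 = (-0.3322, -0.9432)
n_3 = (+0.9879, -0.1553)
n_4 = (+0.3570, +0.9341)
  (0,1): δ = 119.00°  ·
  (0,2): δ = 51.72°  ·
  (0,3): δ = 48.75°  ·
  (0,4): δ = 126.77°  ·
  (1,2): δ = 112.71°  ·
  (1,3): δ = 12.24°  ✓
  (1,4): δ = 65.77°  ·
  (2,3): δ = 79.53°  ·
  (2,4): δ = 1.52°  ✓
  (3,4): δ = 101.98°  ·
antipodal pairs: 2

count = 2; pairs: (1,3), (2,4)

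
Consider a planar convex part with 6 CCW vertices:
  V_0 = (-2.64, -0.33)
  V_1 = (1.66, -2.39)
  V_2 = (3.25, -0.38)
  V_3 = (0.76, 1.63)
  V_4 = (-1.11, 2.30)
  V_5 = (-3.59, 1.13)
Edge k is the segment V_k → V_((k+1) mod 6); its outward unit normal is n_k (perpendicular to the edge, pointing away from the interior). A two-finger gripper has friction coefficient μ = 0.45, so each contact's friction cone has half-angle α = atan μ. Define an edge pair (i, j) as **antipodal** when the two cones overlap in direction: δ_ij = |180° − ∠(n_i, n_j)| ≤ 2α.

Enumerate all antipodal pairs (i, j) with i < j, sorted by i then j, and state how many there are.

α = atan 0.45 = 24.23°;  2α = 48.46°
n_0 = (-0.4320, -0.9019)
n_1 = (+0.7843, -0.6204)
n_2 = (+0.6281, +0.7781)
n_3 = (+0.3373, +0.9414)
n_4 = (-0.4267, +0.9044)
n_5 = (-0.8382, -0.5454)
  (0,1): δ = 102.75°  ·
  (0,2): δ = 13.31°  ✓
  (0,3): δ = 5.89°  ✓
  (0,4): δ = 50.85°  ·
  (0,5): δ = 148.65°  ·
  (1,2): δ = 90.57°  ·
  (1,3): δ = 71.37°  ·
  (1,4): δ = 26.40°  ✓
  (1,5): δ = 71.40°  ·
  (2,3): δ = 160.80°  ·
  (2,4): δ = 115.83°  ·
  (2,5): δ = 18.04°  ✓
  (3,4): δ = 135.03°  ·
  (3,5): δ = 37.24°  ✓
  (4,5): δ = 82.21°  ·
antipodal pairs: 5

count = 5; pairs: (0,2), (0,3), (1,4), (2,5), (3,5)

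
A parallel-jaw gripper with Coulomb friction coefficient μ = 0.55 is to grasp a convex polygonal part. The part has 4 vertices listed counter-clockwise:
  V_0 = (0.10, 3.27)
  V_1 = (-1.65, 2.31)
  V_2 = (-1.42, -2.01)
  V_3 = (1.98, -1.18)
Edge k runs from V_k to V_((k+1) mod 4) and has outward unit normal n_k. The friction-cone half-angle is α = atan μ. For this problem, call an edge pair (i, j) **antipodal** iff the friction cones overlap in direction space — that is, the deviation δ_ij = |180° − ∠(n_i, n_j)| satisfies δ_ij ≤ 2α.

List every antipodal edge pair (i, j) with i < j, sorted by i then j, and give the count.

α = atan 0.55 = 28.81°;  2α = 57.62°
n_0 = (-0.4810, +0.8767)
n_1 = (-0.9986, -0.0532)
n_2 = (+0.2372, -0.9715)
n_3 = (+0.9212, +0.3892)
  (0,1): δ = 115.70°  ·
  (0,2): δ = 15.03°  ✓
  (0,3): δ = 84.15°  ·
  (1,2): δ = 79.33°  ·
  (1,3): δ = 19.86°  ✓
  (2,3): δ = 80.82°  ·
antipodal pairs: 2

count = 2; pairs: (0,2), (1,3)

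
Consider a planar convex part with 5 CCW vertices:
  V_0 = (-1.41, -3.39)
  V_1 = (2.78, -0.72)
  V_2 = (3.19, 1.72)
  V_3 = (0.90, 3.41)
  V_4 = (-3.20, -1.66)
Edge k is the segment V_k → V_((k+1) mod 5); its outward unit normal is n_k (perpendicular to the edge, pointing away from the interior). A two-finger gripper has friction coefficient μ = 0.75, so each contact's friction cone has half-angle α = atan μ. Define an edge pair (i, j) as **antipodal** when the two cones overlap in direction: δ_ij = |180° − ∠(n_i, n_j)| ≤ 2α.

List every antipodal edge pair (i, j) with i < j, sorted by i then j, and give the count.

α = atan 0.75 = 36.87°;  2α = 73.74°
n_0 = (+0.5374, -0.8433)
n_1 = (+0.9862, -0.1657)
n_2 = (+0.5938, +0.8046)
n_3 = (-0.7776, +0.6288)
n_4 = (-0.6950, -0.7191)
  (0,1): δ = 132.05°  ·
  (0,2): δ = 68.93°  ✓
  (0,3): δ = 18.53°  ✓
  (0,4): δ = 103.47°  ·
  (1,2): δ = 116.89°  ·
  (1,3): δ = 29.42°  ✓
  (1,4): δ = 55.52°  ✓
  (2,3): δ = 92.53°  ·
  (2,4): δ = 7.60°  ✓
  (3,4): δ = 95.06°  ·
antipodal pairs: 5

count = 5; pairs: (0,2), (0,3), (1,3), (1,4), (2,4)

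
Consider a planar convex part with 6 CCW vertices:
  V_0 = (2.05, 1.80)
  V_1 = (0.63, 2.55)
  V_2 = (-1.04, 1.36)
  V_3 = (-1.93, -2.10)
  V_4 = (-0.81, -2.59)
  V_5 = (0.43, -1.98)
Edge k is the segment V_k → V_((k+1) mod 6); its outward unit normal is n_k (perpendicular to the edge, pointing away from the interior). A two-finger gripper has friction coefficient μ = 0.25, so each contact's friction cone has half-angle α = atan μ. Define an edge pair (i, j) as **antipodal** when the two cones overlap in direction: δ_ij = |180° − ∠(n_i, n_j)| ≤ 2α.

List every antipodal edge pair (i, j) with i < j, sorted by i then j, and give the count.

α = atan 0.25 = 14.04°;  2α = 28.07°
n_0 = (+0.4670, +0.8842)
n_1 = (-0.5803, +0.8144)
n_2 = (-0.9685, +0.2491)
n_3 = (-0.4008, -0.9162)
n_4 = (+0.4414, -0.8973)
n_5 = (+0.9191, -0.3939)
  (0,1): δ = 116.69°  ·
  (0,2): δ = 76.58°  ·
  (0,3): δ = 4.21°  ✓
  (0,4): δ = 54.04°  ·
  (0,5): δ = 94.64°  ·
  (1,2): δ = 139.90°  ·
  (1,3): δ = 59.10°  ·
  (1,4): δ = 9.28°  ✓
  (1,5): δ = 31.33°  ·
  (2,3): δ = 99.20°  ·
  (2,4): δ = 49.38°  ·
  (2,5): δ = 8.77°  ✓
  (3,4): δ = 130.18°  ·
  (3,5): δ = 89.57°  ·
  (4,5): δ = 139.39°  ·
antipodal pairs: 3

count = 3; pairs: (0,3), (1,4), (2,5)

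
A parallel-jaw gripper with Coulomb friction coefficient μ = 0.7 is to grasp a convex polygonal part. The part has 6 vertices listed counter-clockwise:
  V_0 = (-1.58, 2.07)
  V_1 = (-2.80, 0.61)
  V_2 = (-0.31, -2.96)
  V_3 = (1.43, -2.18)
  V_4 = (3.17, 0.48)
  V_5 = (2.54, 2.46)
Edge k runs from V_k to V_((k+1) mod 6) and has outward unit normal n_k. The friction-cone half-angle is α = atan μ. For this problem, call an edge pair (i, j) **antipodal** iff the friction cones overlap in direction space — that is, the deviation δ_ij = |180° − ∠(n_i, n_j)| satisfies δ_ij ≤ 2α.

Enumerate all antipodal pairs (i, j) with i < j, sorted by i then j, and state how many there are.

α = atan 0.7 = 34.99°;  2α = 69.98°
n_0 = (-0.7674, +0.6412)
n_1 = (-0.8202, -0.5721)
n_2 = (+0.4091, -0.9125)
n_3 = (+0.8369, -0.5474)
n_4 = (+0.9529, +0.3032)
n_5 = (-0.0942, +0.9955)
  (0,1): δ = 105.22°  ·
  (0,2): δ = 25.97°  ✓
  (0,3): δ = 6.69°  ✓
  (0,4): δ = 57.53°  ✓
  (0,5): δ = 135.29°  ·
  (1,2): δ = 100.75°  ·
  (1,3): δ = 68.09°  ✓
  (1,4): δ = 17.24°  ✓
  (1,5): δ = 60.51°  ✓
  (2,3): δ = 147.34°  ·
  (2,4): δ = 96.50°  ·
  (2,5): δ = 18.74°  ✓
  (3,4): δ = 129.16°  ·
  (3,5): δ = 51.40°  ✓
  (4,5): δ = 102.24°  ·
antipodal pairs: 8

count = 8; pairs: (0,2), (0,3), (0,4), (1,3), (1,4), (1,5), (2,5), (3,5)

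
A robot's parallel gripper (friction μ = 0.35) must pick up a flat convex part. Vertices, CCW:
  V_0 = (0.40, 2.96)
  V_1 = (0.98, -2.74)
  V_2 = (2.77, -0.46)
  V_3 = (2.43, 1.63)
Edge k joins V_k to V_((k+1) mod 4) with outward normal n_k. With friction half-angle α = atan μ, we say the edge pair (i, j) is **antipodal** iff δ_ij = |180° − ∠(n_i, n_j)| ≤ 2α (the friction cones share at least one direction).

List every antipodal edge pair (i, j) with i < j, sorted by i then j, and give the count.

α = atan 0.35 = 19.29°;  2α = 38.58°
n_0 = (-0.9949, -0.1012)
n_1 = (+0.7866, -0.6175)
n_2 = (+0.9870, +0.1606)
n_3 = (+0.5480, +0.8365)
  (0,1): δ = 43.95°  ·
  (0,2): δ = 3.43°  ✓
  (0,3): δ = 50.96°  ·
  (1,2): δ = 132.63°  ·
  (1,3): δ = 85.10°  ·
  (2,3): δ = 132.47°  ·
antipodal pairs: 1

count = 1; pairs: (0,2)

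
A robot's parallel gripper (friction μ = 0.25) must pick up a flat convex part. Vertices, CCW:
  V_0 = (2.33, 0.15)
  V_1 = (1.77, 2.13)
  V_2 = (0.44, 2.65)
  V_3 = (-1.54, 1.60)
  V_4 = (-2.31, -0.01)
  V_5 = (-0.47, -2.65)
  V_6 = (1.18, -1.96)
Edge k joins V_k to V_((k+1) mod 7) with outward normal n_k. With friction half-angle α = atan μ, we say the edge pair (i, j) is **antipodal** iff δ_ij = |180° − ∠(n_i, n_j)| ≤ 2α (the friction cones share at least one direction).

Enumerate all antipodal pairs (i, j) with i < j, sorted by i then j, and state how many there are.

α = atan 0.25 = 14.04°;  2α = 28.07°
n_0 = (+0.9623, +0.2722)
n_1 = (+0.3641, +0.9313)
n_2 = (-0.4685, +0.8835)
n_3 = (-0.9021, +0.4315)
n_4 = (-0.8204, -0.5718)
n_5 = (+0.3858, -0.9226)
n_6 = (+0.8781, -0.4786)
  (0,1): δ = 127.15°  ·
  (0,2): δ = 77.86°  ·
  (0,3): δ = 41.35°  ·
  (0,4): δ = 19.08°  ✓
  (0,5): δ = 96.90°  ·
  (0,6): δ = 135.62°  ·
  (1,2): δ = 130.71°  ·
  (1,3): δ = 94.21°  ·
  (1,4): δ = 33.77°  ·
  (1,5): δ = 44.05°  ·
  (1,6): δ = 82.76°  ·
  (2,3): δ = 143.50°  ·
  (2,4): δ = 83.06°  ·
  (2,5): δ = 5.24°  ✓
  (2,6): δ = 33.47°  ·
  (3,4): δ = 119.56°  ·
  (3,5): δ = 41.75°  ·
  (3,6): δ = 3.03°  ✓
  (4,5): δ = 102.18°  ·
  (4,6): δ = 63.47°  ·
  (5,6): δ = 141.29°  ·
antipodal pairs: 3

count = 3; pairs: (0,4), (2,5), (3,6)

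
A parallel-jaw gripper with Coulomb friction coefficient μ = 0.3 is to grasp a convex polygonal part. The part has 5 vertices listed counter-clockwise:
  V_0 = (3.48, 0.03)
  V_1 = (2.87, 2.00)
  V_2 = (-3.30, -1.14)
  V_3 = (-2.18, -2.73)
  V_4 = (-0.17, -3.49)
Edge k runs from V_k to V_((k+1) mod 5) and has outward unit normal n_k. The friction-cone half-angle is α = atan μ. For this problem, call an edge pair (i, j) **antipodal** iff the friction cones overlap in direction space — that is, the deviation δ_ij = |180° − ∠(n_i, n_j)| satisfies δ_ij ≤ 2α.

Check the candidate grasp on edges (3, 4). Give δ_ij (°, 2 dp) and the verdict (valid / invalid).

δ = 115.33°, invalid

α = atan 0.3 = 16.70°;  2α = 33.40°
edge 3: e_3 = (+2.01, -0.76);  n_3 = (-0.3537, -0.9354)
edge 4: e_4 = (+3.65, +3.52);  n_4 = (+0.6942, -0.7198)
∠(n_3, n_4) = 64.67°
δ = |180° − 64.67°| = 115.33°
115.33° > 2α = 33.40°  →  invalid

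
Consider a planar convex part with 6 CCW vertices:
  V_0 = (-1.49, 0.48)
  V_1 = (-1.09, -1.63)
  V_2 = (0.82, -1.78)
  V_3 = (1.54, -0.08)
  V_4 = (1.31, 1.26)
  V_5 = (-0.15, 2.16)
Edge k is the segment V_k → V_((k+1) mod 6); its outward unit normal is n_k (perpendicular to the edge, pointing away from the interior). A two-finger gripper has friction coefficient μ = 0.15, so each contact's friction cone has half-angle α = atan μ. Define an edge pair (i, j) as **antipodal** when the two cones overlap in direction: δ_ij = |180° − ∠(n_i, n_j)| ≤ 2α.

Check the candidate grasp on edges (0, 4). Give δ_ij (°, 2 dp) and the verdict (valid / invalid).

δ = 47.61°, invalid

α = atan 0.15 = 8.53°;  2α = 17.06°
edge 0: e_0 = (+0.40, -2.11);  n_0 = (-0.9825, -0.1863)
edge 4: e_4 = (-1.46, +0.90);  n_4 = (+0.5247, +0.8513)
∠(n_0, n_4) = 132.39°
δ = |180° − 132.39°| = 47.61°
47.61° > 2α = 17.06°  →  invalid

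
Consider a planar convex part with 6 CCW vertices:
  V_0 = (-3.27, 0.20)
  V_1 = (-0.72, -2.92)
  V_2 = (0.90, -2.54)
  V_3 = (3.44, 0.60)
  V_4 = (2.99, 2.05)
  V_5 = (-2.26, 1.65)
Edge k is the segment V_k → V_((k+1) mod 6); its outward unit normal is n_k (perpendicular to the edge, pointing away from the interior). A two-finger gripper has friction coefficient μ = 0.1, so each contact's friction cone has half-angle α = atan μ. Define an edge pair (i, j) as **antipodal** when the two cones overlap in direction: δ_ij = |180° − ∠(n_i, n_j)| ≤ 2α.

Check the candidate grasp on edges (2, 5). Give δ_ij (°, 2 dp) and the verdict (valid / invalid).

δ = 4.11°, valid

α = atan 0.1 = 5.71°;  2α = 11.42°
edge 2: e_2 = (+2.54, +3.14);  n_2 = (+0.7775, -0.6289)
edge 5: e_5 = (-1.01, -1.45);  n_5 = (-0.8206, +0.5716)
∠(n_2, n_5) = 175.89°
δ = |180° − 175.89°| = 4.11°
4.11° ≤ 2α = 11.42°  →  valid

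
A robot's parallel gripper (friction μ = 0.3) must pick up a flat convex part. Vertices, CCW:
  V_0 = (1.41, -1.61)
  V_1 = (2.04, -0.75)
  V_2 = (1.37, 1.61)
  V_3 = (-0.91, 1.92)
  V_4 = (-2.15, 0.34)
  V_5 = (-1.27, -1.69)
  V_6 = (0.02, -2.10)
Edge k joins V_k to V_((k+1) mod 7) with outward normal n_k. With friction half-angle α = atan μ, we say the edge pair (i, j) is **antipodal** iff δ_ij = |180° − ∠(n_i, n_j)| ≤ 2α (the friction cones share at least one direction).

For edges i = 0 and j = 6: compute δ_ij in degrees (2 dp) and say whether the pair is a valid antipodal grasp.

α = atan 0.3 = 16.70°;  2α = 33.40°
edge 0: e_0 = (+0.63, +0.86);  n_0 = (+0.8067, -0.5910)
edge 6: e_6 = (+1.39, +0.49);  n_6 = (+0.3325, -0.9431)
∠(n_0, n_6) = 34.36°
δ = |180° − 34.36°| = 145.64°
145.64° > 2α = 33.40°  →  invalid

δ = 145.64°, invalid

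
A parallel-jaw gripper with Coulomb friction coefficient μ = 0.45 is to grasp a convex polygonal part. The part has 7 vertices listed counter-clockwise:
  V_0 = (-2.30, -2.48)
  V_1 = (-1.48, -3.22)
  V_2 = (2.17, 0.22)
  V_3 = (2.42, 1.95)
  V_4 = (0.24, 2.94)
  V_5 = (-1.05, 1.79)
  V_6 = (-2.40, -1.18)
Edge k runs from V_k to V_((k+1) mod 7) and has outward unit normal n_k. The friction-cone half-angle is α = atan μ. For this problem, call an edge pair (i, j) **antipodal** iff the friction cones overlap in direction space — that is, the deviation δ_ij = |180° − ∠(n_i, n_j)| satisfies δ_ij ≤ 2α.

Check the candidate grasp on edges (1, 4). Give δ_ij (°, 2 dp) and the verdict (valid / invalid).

α = atan 0.45 = 24.23°;  2α = 48.46°
edge 1: e_1 = (+3.65, +3.44);  n_1 = (+0.6859, -0.7277)
edge 4: e_4 = (-1.29, -1.15);  n_4 = (-0.6654, +0.7465)
∠(n_1, n_4) = 178.41°
δ = |180° − 178.41°| = 1.59°
1.59° ≤ 2α = 48.46°  →  valid

δ = 1.59°, valid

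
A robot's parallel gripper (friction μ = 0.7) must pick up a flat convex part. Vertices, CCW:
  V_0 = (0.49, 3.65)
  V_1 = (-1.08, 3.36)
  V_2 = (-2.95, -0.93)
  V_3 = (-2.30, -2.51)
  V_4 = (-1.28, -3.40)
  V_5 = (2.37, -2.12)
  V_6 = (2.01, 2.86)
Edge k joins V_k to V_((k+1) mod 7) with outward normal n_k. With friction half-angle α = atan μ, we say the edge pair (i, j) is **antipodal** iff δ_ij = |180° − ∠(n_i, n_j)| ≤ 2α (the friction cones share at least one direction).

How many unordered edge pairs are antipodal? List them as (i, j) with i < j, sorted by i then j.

α = atan 0.7 = 34.99°;  2α = 69.98°
n_0 = (-0.1816, +0.9834)
n_1 = (-0.9167, +0.3996)
n_2 = (-0.9248, -0.3805)
n_3 = (-0.6575, -0.7535)
n_4 = (+0.3309, -0.9437)
n_5 = (+0.9974, +0.0721)
n_6 = (+0.4612, +0.8873)
  (0,1): δ = 124.02°  ·
  (0,2): δ = 78.10°  ·
  (0,3): δ = 51.57°  ✓
  (0,4): δ = 8.86°  ✓
  (0,5): δ = 83.67°  ·
  (0,6): δ = 142.07°  ·
  (1,2): δ = 134.09°  ·
  (1,3): δ = 107.55°  ·
  (1,4): δ = 47.12°  ✓
  (1,5): δ = 27.69°  ✓
  (1,6): δ = 86.09°  ·
  (2,3): δ = 153.47°  ·
  (2,4): δ = 93.04°  ·
  (2,5): δ = 18.23°  ✓
  (2,6): δ = 40.18°  ✓
  (3,4): δ = 119.57°  ·
  (3,5): δ = 44.76°  ✓
  (3,6): δ = 13.64°  ✓
  (4,5): δ = 105.19°  ·
  (4,6): δ = 46.79°  ✓
  (5,6): δ = 121.60°  ·
antipodal pairs: 9

count = 9; pairs: (0,3), (0,4), (1,4), (1,5), (2,5), (2,6), (3,5), (3,6), (4,6)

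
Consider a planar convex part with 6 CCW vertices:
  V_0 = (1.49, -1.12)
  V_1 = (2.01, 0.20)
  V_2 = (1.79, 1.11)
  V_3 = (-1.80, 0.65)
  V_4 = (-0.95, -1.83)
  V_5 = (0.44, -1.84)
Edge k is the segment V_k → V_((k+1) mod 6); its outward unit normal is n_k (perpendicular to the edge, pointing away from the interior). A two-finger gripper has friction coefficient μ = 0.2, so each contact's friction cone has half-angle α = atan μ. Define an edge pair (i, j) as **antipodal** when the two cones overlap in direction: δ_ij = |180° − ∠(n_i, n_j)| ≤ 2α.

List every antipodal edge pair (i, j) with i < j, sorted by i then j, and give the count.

count = 2; pairs: (1,3), (2,4)

α = atan 0.2 = 11.31°;  2α = 22.62°
n_0 = (+0.9304, -0.3665)
n_1 = (+0.9720, +0.2350)
n_2 = (-0.1271, +0.9919)
n_3 = (-0.9460, -0.3242)
n_4 = (-0.0072, -1.0000)
n_5 = (+0.5655, -0.8247)
  (0,1): δ = 144.91°  ·
  (0,2): δ = 61.20°  ·
  (0,3): δ = 40.42°  ·
  (0,4): δ = 111.09°  ·
  (0,5): δ = 145.94°  ·
  (1,2): δ = 96.29°  ·
  (1,3): δ = 5.33°  ✓
  (1,4): δ = 76.00°  ·
  (1,5): δ = 110.85°  ·
  (2,3): δ = 78.38°  ·
  (2,4): δ = 7.71°  ✓
  (2,5): δ = 27.14°  ·
  (3,4): δ = 109.33°  ·
  (3,5): δ = 74.48°  ·
  (4,5): δ = 145.15°  ·
antipodal pairs: 2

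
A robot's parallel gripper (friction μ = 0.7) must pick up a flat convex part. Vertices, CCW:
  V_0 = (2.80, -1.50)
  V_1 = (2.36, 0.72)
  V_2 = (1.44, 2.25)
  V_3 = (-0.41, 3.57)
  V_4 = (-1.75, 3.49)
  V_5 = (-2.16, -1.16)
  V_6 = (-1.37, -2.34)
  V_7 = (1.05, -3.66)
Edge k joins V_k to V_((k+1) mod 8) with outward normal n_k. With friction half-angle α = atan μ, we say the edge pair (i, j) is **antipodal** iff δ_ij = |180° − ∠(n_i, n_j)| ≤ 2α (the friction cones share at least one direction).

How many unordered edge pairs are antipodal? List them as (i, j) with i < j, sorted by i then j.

count = 13; pairs: (0,4), (0,5), (0,6), (1,4), (1,5), (1,6), (2,4), (2,5), (2,6), (3,5), (3,6), (3,7), (4,7)

α = atan 0.7 = 34.99°;  2α = 69.98°
n_0 = (+0.9809, +0.1944)
n_1 = (+0.8570, +0.5153)
n_2 = (+0.5808, +0.8140)
n_3 = (-0.0596, +0.9982)
n_4 = (-0.9961, +0.0878)
n_5 = (-0.8310, -0.5563)
n_6 = (-0.4789, -0.8779)
n_7 = (+0.7770, -0.6295)
  (0,1): δ = 160.19°  ·
  (0,2): δ = 136.72°  ·
  (0,3): δ = 97.79°  ·
  (0,4): δ = 16.25°  ✓
  (0,5): δ = 22.59°  ✓
  (0,6): δ = 50.18°  ✓
  (0,7): δ = 129.78°  ·
  (1,2): δ = 156.53°  ·
  (1,3): δ = 117.60°  ·
  (1,4): δ = 36.06°  ✓
  (1,5): δ = 2.78°  ✓
  (1,6): δ = 30.37°  ✓
  (1,7): δ = 109.97°  ·
  (2,3): δ = 141.08°  ·
  (2,4): δ = 59.53°  ✓
  (2,5): δ = 20.69°  ✓
  (2,6): δ = 6.90°  ✓
  (2,7): δ = 86.49°  ·
  (3,4): δ = 98.46°  ·
  (3,5): δ = 59.61°  ✓
  (3,6): δ = 32.03°  ✓
  (3,7): δ = 47.57°  ✓
  (4,5): δ = 141.16°  ·
  (4,6): δ = 113.57°  ·
  (4,7): δ = 33.98°  ✓
  (5,6): δ = 152.41°  ·
  (5,7): δ = 72.82°  ·
  (6,7): δ = 100.40°  ·
antipodal pairs: 13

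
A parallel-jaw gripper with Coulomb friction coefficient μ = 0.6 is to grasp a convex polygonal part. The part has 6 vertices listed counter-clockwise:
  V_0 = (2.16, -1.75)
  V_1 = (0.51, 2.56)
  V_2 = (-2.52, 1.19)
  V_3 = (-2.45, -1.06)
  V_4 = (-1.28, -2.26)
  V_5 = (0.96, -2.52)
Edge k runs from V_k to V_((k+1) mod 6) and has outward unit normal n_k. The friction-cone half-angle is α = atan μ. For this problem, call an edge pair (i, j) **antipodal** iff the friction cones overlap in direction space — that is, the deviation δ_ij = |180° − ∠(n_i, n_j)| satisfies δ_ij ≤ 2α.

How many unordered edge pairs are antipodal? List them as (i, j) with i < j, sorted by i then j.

α = atan 0.6 = 30.96°;  2α = 61.93°
n_0 = (+0.9339, +0.3575)
n_1 = (-0.4120, +0.9112)
n_2 = (-0.9995, -0.0311)
n_3 = (-0.7160, -0.6981)
n_4 = (-0.1153, -0.9933)
n_5 = (+0.5400, -0.8416)
  (0,1): δ = 86.62°  ·
  (0,2): δ = 19.17°  ✓
  (0,3): δ = 23.33°  ✓
  (0,4): δ = 62.43°  ·
  (0,5): δ = 101.74°  ·
  (1,2): δ = 112.55°  ·
  (1,3): δ = 70.06°  ·
  (1,4): δ = 30.95°  ✓
  (1,5): δ = 8.36°  ✓
  (2,3): δ = 137.51°  ·
  (2,4): δ = 98.40°  ·
  (2,5): δ = 59.10°  ✓
  (3,4): δ = 140.90°  ·
  (3,5): δ = 101.59°  ·
  (4,5): δ = 140.69°  ·
antipodal pairs: 5

count = 5; pairs: (0,2), (0,3), (1,4), (1,5), (2,5)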